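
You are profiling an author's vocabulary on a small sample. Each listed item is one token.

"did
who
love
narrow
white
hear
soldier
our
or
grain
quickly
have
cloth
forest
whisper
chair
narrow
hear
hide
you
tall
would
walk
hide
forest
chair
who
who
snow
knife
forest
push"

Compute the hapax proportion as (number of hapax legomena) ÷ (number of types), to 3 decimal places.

0.750

Frequencies: who:3, forest:3, narrow:2, hear:2, chair:2, hide:2, did:1, love:1, white:1, soldier:1, our:1, or:1, grain:1, quickly:1, have:1, cloth:1, whisper:1, you:1, tall:1, would:1, … (4 more, each freq 1)
Hapax count = 18; type count = 24.
Ratio = 18 / 24 = 0.750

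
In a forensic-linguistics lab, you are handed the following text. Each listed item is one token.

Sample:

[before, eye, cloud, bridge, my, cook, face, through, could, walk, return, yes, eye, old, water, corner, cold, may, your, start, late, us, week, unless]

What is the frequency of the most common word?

Frequencies: eye:2, before:1, cloud:1, bridge:1, my:1, cook:1, face:1, through:1, could:1, walk:1, return:1, yes:1, old:1, water:1, corner:1, cold:1, may:1, your:1, start:1, late:1, … (3 more, each freq 1)
Most common: 'eye' with frequency 2.

2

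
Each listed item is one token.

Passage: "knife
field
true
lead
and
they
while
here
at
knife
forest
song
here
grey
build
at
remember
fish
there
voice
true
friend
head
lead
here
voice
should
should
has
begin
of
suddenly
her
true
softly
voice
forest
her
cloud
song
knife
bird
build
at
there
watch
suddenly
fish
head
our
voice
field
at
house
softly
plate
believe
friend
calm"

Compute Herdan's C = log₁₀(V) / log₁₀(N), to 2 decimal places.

0.86

N = 59, V = 34.
log₁₀(V) = 1.531479, log₁₀(N) = 1.770852
C = 1.531479 / 1.770852 = 0.86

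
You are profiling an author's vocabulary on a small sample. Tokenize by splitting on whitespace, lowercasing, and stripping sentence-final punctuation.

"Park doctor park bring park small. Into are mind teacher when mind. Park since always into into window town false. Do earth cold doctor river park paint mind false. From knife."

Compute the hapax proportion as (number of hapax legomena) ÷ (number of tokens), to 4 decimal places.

Frequencies: park:5, into:3, mind:3, doctor:2, false:2, bring:1, small:1, are:1, teacher:1, when:1, since:1, always:1, window:1, town:1, do:1, earth:1, cold:1, river:1, paint:1, from:1, … (1 more, each freq 1)
Hapax count = 16; token count = 31.
Ratio = 16 / 31 = 0.5161

0.5161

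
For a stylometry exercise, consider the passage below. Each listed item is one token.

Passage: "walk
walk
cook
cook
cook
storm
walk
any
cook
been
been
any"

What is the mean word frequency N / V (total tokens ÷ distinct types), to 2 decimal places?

N = 12 tokens, V = 5 types.
Mean frequency = N / V = 12 / 5 = 2.40

2.40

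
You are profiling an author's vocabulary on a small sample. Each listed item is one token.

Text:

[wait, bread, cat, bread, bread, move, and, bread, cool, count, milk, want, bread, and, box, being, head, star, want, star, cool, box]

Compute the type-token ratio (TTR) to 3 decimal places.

N = 22 tokens, V = 13 types.
TTR = V / N = 13 / 22 = 0.591

0.591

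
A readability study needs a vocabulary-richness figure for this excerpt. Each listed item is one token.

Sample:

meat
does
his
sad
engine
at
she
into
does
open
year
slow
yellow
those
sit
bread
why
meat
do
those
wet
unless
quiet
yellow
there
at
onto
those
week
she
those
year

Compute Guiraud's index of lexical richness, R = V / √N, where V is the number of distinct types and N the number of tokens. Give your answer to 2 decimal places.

4.07

N = 32, V = 23.
√N = 5.656854
R = 23 / 5.656854 = 4.07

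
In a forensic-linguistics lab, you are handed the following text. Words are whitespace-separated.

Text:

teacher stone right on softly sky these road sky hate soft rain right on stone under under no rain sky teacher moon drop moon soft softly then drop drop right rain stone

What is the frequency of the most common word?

Frequencies: stone:3, right:3, sky:3, rain:3, drop:3, teacher:2, on:2, softly:2, soft:2, under:2, moon:2, these:1, road:1, hate:1, no:1, then:1
Most common: 'stone' with frequency 3.

3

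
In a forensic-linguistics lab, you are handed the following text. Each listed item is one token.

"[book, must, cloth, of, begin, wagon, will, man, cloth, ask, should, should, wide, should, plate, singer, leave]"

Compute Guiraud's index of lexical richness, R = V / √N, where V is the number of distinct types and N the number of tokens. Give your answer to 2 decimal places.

N = 17, V = 14.
√N = 4.123106
R = 14 / 4.123106 = 3.40

3.40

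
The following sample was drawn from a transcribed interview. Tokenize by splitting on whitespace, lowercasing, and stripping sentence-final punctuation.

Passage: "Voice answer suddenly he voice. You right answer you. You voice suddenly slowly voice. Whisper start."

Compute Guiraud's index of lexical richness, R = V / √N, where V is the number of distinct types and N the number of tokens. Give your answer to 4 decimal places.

N = 16, V = 9.
√N = 4.000000
R = 9 / 4.000000 = 2.2500

2.2500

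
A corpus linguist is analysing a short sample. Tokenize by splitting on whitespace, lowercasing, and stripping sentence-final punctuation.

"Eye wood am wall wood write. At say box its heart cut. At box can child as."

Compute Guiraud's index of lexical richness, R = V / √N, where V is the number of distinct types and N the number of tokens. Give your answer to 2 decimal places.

N = 17, V = 14.
√N = 4.123106
R = 14 / 4.123106 = 3.40

3.40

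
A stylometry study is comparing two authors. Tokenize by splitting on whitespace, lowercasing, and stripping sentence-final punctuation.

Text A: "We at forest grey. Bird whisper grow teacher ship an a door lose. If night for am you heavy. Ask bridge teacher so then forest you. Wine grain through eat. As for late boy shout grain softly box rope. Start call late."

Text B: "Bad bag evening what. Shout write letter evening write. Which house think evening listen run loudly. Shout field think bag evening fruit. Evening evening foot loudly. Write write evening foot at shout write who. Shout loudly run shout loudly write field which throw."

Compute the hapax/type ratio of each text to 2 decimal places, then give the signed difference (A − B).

A: hapax=30, V=36, ratio=0.83
B: hapax=9, V=19, ratio=0.47
Difference = 0.83 − 0.47 = 0.36

0.36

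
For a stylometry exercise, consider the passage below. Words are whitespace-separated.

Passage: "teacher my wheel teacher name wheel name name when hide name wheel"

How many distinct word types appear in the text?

Distinct types: {hide, my, name, teacher, wheel, when}
V = 6

6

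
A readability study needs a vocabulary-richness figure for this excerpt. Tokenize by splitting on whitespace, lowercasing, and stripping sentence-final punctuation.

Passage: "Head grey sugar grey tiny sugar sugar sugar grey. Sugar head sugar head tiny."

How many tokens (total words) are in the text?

14

Tokens: head, grey, sugar, grey, tiny, sugar, sugar, sugar, grey, sugar, head, sugar, head, tiny
N = 14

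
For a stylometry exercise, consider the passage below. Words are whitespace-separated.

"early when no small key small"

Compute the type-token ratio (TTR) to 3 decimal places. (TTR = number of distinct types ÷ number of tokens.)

N = 6 tokens, V = 5 types.
TTR = V / N = 5 / 6 = 0.833

0.833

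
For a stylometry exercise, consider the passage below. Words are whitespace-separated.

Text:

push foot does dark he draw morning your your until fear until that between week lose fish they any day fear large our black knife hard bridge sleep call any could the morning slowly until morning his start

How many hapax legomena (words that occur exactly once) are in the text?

Frequencies: morning:3, until:3, your:2, fear:2, any:2, push:1, foot:1, does:1, dark:1, he:1, draw:1, that:1, between:1, week:1, lose:1, fish:1, they:1, day:1, large:1, our:1, … (11 more, each freq 1)
Hapax (freq=1): between, black, bridge, call, could, dark, day, does, draw, fish, foot, hard, he, his, knife, large, lose, our, push, sleep, slowly, start, that, the, they, week

26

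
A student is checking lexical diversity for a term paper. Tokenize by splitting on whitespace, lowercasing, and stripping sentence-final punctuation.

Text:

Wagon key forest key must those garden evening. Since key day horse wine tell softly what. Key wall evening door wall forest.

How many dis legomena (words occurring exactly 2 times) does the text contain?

3

Frequencies: key:4, forest:2, evening:2, wall:2, wagon:1, must:1, those:1, garden:1, since:1, day:1, horse:1, wine:1, tell:1, softly:1, what:1, door:1
Words with frequency 2: evening, forest, wall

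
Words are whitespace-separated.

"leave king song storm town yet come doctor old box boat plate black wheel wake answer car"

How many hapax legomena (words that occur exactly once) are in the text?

Frequencies: leave:1, king:1, song:1, storm:1, town:1, yet:1, come:1, doctor:1, old:1, box:1, boat:1, plate:1, black:1, wheel:1, wake:1, answer:1, car:1
Hapax (freq=1): answer, black, boat, box, car, come, doctor, king, leave, old, plate, song, storm, town, wake, wheel, yet

17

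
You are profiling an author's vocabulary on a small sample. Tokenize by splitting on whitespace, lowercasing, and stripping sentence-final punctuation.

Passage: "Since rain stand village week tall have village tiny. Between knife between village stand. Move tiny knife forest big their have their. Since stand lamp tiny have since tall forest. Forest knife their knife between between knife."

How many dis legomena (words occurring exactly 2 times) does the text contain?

Frequencies: knife:5, between:4, since:3, stand:3, village:3, have:3, tiny:3, forest:3, their:3, tall:2, rain:1, week:1, move:1, big:1, lamp:1
Words with frequency 2: tall

1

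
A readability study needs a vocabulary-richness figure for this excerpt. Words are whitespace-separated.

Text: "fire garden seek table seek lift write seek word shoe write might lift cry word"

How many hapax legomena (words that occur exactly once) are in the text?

6

Frequencies: seek:3, lift:2, write:2, word:2, fire:1, garden:1, table:1, shoe:1, might:1, cry:1
Hapax (freq=1): cry, fire, garden, might, shoe, table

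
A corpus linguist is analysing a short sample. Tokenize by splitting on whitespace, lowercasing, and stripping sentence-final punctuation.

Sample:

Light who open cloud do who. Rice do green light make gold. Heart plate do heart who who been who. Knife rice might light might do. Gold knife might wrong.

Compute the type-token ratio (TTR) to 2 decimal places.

0.50

N = 30 tokens, V = 15 types.
TTR = V / N = 15 / 30 = 0.50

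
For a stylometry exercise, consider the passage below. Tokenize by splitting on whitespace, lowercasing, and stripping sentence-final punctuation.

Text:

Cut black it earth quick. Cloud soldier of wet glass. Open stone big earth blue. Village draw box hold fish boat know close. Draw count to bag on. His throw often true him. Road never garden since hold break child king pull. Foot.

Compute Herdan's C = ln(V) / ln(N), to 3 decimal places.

N = 43, V = 40.
ln(V) = 3.688879, ln(N) = 3.761200
C = 3.688879 / 3.761200 = 0.981

0.981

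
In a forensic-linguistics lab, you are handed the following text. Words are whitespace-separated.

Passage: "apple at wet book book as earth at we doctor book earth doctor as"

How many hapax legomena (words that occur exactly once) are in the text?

3

Frequencies: book:3, at:2, as:2, earth:2, doctor:2, apple:1, wet:1, we:1
Hapax (freq=1): apple, we, wet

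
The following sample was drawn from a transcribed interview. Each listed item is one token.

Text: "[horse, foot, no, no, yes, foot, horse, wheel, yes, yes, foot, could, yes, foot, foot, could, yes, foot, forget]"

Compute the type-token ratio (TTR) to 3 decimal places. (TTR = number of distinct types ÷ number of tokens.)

0.368

N = 19 tokens, V = 7 types.
TTR = V / N = 7 / 19 = 0.368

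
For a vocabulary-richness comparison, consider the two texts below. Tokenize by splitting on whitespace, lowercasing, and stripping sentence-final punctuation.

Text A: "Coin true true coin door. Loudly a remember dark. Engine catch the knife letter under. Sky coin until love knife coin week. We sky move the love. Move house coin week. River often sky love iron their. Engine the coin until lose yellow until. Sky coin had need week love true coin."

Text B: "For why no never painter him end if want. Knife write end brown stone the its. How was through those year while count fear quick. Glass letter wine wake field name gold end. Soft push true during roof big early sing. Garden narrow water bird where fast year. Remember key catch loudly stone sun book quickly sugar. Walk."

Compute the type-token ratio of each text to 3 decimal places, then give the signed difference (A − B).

-0.393

TTR(A) = 28/52 = 0.538
TTR(B) = 54/58 = 0.931
Difference = 0.538 − 0.931 = -0.393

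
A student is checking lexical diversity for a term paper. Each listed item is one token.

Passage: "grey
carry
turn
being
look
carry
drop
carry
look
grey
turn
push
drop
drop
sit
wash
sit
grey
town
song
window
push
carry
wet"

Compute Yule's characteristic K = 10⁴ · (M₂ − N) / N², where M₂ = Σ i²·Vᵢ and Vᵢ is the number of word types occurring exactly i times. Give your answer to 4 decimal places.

555.5556

Frequencies: carry:4, grey:3, drop:3, turn:2, look:2, push:2, sit:2, being:1, wash:1, town:1, song:1, window:1, wet:1
N = 24. Frequency spectrum: V_1=6, V_2=4, V_3=2, V_4=1
M₂ = 1²·6 + 2²·4 + 3²·2 + 4²·1 = 56
K = 10000 × (56 − 24) / 24² = 555.5556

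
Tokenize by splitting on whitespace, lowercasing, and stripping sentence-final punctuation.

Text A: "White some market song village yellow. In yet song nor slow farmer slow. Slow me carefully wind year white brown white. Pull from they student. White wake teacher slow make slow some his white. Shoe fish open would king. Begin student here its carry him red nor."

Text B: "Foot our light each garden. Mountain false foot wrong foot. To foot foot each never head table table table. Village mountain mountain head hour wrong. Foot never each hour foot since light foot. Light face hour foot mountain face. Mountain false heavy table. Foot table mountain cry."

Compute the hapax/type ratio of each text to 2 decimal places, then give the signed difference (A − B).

0.44

A: hapax=29, V=35, ratio=0.83
B: hapax=7, V=18, ratio=0.39
Difference = 0.83 − 0.39 = 0.44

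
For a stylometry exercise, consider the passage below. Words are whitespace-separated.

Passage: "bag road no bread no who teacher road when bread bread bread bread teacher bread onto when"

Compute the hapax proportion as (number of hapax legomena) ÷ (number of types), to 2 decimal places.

0.38

Frequencies: bread:6, road:2, no:2, teacher:2, when:2, bag:1, who:1, onto:1
Hapax count = 3; type count = 8.
Ratio = 3 / 8 = 0.38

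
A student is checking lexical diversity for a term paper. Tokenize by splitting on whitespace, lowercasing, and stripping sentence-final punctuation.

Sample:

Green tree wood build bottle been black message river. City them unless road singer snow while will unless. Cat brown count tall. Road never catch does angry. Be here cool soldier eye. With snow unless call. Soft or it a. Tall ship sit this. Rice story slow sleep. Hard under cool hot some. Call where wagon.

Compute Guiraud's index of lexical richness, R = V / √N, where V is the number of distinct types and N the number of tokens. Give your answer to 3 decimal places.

6.548

N = 56, V = 49.
√N = 7.483315
R = 49 / 7.483315 = 6.548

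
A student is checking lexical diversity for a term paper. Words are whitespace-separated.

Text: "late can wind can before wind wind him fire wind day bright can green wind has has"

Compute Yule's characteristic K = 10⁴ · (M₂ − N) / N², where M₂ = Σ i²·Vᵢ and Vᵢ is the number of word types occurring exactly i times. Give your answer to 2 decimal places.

Frequencies: wind:5, can:3, has:2, late:1, before:1, him:1, fire:1, day:1, bright:1, green:1
N = 17. Frequency spectrum: V_1=7, V_2=1, V_3=1, V_5=1
M₂ = 1²·7 + 2²·1 + 3²·1 + 5²·1 = 45
K = 10000 × (45 − 17) / 17² = 968.86

968.86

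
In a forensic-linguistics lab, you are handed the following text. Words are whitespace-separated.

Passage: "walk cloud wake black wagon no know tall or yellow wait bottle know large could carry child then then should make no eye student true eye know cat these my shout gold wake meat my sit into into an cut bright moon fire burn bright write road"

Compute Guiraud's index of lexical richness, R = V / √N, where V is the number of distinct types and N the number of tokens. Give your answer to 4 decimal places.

5.5429

N = 47, V = 38.
√N = 6.855655
R = 38 / 6.855655 = 5.5429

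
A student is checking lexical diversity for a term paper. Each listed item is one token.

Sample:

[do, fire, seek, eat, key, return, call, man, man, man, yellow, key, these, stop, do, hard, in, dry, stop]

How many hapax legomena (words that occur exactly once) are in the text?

Frequencies: man:3, do:2, key:2, stop:2, fire:1, seek:1, eat:1, return:1, call:1, yellow:1, these:1, hard:1, in:1, dry:1
Hapax (freq=1): call, dry, eat, fire, hard, in, return, seek, these, yellow

10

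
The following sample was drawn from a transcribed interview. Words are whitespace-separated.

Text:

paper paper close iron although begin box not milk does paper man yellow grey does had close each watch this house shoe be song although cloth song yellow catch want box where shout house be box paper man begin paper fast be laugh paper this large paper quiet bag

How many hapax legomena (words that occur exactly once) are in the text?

18

Frequencies: paper:7, box:3, be:3, close:2, although:2, begin:2, does:2, man:2, yellow:2, this:2, house:2, song:2, iron:1, not:1, milk:1, grey:1, had:1, each:1, watch:1, shoe:1, … (10 more, each freq 1)
Hapax (freq=1): bag, catch, cloth, each, fast, grey, had, iron, large, laugh, milk, not, quiet, shoe, shout, want, watch, where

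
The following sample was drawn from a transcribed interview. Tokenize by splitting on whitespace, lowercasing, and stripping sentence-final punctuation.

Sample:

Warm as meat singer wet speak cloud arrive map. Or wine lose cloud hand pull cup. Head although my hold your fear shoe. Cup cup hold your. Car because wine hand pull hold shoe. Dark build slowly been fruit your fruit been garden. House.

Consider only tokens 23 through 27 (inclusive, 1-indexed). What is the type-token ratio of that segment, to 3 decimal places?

0.800

Segment tokens 23–27: shoe, cup, cup, hold, your
Segment N = 5, segment V = 4.
TTR = 4 / 5 = 0.800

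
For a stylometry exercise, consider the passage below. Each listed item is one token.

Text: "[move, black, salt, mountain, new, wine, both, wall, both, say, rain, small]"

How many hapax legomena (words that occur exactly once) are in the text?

Frequencies: both:2, move:1, black:1, salt:1, mountain:1, new:1, wine:1, wall:1, say:1, rain:1, small:1
Hapax (freq=1): black, mountain, move, new, rain, salt, say, small, wall, wine

10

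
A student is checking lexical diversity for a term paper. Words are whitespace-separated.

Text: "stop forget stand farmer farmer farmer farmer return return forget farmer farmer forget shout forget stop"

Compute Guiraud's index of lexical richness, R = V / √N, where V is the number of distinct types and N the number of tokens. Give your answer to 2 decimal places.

1.50

N = 16, V = 6.
√N = 4.000000
R = 6 / 4.000000 = 1.50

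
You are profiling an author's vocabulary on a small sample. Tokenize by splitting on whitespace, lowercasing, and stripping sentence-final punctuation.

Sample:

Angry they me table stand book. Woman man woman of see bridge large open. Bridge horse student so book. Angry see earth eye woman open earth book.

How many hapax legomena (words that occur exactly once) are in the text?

11

Frequencies: book:3, woman:3, angry:2, see:2, bridge:2, open:2, earth:2, they:1, me:1, table:1, stand:1, man:1, of:1, large:1, horse:1, student:1, so:1, eye:1
Hapax (freq=1): eye, horse, large, man, me, of, so, stand, student, table, they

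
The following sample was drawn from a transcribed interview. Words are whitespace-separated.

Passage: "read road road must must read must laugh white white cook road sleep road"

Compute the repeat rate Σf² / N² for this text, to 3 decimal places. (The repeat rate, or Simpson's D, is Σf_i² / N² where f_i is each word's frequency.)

Frequencies: road:4, must:3, read:2, white:2, laugh:1, cook:1, sleep:1
Σf² = 36; N² = 196
Repeat rate = 36 / 196 = 0.184

0.184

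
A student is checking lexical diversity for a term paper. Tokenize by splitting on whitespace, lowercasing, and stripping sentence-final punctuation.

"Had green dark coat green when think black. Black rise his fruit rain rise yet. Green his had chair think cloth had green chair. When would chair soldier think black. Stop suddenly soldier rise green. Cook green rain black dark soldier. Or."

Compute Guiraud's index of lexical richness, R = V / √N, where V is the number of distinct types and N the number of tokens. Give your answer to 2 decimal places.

N = 42, V = 20.
√N = 6.480741
R = 20 / 6.480741 = 3.09

3.09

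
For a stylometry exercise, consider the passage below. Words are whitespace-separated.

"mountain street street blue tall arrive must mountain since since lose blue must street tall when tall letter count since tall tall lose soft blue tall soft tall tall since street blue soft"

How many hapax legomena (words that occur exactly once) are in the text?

4

Frequencies: tall:8, street:4, blue:4, since:4, soft:3, mountain:2, must:2, lose:2, arrive:1, when:1, letter:1, count:1
Hapax (freq=1): arrive, count, letter, when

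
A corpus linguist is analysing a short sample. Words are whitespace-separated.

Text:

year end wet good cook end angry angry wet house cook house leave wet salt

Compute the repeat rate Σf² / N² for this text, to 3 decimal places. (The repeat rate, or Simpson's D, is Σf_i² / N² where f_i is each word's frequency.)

0.129

Frequencies: wet:3, end:2, cook:2, angry:2, house:2, year:1, good:1, leave:1, salt:1
Σf² = 29; N² = 225
Repeat rate = 29 / 225 = 0.129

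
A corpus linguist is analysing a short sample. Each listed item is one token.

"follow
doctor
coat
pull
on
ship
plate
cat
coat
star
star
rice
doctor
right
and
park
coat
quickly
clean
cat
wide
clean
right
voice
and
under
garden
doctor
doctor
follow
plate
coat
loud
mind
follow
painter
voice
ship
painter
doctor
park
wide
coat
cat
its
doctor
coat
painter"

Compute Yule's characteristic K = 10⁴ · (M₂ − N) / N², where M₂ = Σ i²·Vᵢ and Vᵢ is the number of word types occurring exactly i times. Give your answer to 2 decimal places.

416.67

Frequencies: doctor:6, coat:6, follow:3, cat:3, painter:3, ship:2, plate:2, star:2, right:2, and:2, park:2, clean:2, wide:2, voice:2, pull:1, on:1, rice:1, quickly:1, under:1, garden:1, … (3 more, each freq 1)
N = 48. Frequency spectrum: V_1=9, V_2=9, V_3=3, V_6=2
M₂ = 1²·9 + 2²·9 + 3²·3 + 6²·2 = 144
K = 10000 × (144 − 48) / 48² = 416.67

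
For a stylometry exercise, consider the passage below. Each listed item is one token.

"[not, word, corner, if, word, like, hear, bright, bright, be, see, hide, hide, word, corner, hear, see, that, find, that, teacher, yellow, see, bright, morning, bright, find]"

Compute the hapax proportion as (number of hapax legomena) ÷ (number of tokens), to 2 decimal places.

Frequencies: bright:4, word:3, see:3, corner:2, hear:2, hide:2, that:2, find:2, not:1, if:1, like:1, be:1, teacher:1, yellow:1, morning:1
Hapax count = 7; token count = 27.
Ratio = 7 / 27 = 0.26

0.26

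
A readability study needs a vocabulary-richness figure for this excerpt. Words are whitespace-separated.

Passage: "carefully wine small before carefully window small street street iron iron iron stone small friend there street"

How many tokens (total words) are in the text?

17

Tokens: carefully, wine, small, before, carefully, window, small, street, street, iron, iron, iron, stone, small, friend, there, street
N = 17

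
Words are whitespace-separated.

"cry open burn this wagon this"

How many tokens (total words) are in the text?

Tokens: cry, open, burn, this, wagon, this
N = 6

6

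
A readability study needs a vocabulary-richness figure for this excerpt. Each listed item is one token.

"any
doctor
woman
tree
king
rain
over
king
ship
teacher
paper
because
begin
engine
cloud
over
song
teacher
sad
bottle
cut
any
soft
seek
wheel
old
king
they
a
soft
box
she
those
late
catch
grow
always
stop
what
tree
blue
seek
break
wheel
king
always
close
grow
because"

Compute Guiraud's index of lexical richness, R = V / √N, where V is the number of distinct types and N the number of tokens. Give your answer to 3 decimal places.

5.143

N = 49, V = 36.
√N = 7.000000
R = 36 / 7.000000 = 5.143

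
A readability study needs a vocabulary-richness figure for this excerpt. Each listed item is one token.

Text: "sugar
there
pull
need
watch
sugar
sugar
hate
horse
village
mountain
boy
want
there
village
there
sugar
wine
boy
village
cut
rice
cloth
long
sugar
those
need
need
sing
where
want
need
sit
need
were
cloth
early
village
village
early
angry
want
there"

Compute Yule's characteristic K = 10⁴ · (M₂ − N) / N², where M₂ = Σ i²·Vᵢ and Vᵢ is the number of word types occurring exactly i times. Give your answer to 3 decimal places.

454.300

Frequencies: sugar:5, need:5, village:5, there:4, want:3, boy:2, cloth:2, early:2, pull:1, watch:1, hate:1, horse:1, mountain:1, wine:1, cut:1, rice:1, long:1, those:1, sing:1, where:1, … (3 more, each freq 1)
N = 43. Frequency spectrum: V_1=15, V_2=3, V_3=1, V_4=1, V_5=3
M₂ = 1²·15 + 2²·3 + 3²·1 + 4²·1 + 5²·3 = 127
K = 10000 × (127 − 43) / 43² = 454.300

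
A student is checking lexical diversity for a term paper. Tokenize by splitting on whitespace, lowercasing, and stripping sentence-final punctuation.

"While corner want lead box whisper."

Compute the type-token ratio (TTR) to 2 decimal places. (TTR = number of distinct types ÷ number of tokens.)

N = 6 tokens, V = 6 types.
TTR = V / N = 6 / 6 = 1.00

1.00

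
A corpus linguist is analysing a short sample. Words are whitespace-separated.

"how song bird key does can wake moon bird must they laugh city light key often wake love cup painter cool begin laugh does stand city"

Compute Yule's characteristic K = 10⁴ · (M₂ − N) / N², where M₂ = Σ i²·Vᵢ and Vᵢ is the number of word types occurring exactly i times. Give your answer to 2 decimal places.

Frequencies: bird:2, key:2, does:2, wake:2, laugh:2, city:2, how:1, song:1, can:1, moon:1, must:1, they:1, light:1, often:1, love:1, cup:1, painter:1, cool:1, begin:1, stand:1
N = 26. Frequency spectrum: V_1=14, V_2=6
M₂ = 1²·14 + 2²·6 = 38
K = 10000 × (38 − 26) / 26² = 177.51

177.51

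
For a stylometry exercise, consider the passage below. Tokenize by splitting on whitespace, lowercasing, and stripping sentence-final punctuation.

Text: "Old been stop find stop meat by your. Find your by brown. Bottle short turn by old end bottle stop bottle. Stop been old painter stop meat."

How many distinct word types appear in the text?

13

Distinct types: {been, bottle, brown, by, end, find, meat, old, painter, short, stop, turn, your}
V = 13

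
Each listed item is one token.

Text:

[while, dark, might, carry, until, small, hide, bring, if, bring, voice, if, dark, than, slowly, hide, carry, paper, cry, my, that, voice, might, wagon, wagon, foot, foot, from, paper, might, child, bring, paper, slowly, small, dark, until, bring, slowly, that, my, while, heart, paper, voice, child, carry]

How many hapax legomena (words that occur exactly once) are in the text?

4

Frequencies: bring:4, paper:4, dark:3, might:3, carry:3, voice:3, slowly:3, while:2, until:2, small:2, hide:2, if:2, my:2, that:2, wagon:2, foot:2, child:2, than:1, cry:1, from:1, … (1 more, each freq 1)
Hapax (freq=1): cry, from, heart, than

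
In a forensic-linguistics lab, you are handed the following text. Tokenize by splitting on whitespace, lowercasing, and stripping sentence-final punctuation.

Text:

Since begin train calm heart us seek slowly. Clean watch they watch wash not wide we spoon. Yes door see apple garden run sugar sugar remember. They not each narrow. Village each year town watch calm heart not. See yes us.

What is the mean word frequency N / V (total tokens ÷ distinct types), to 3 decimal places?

N = 41 tokens, V = 29 types.
Mean frequency = N / V = 41 / 29 = 1.414

1.414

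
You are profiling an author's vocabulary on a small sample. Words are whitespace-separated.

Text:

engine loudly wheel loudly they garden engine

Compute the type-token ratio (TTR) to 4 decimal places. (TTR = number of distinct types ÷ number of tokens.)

N = 7 tokens, V = 5 types.
TTR = V / N = 5 / 7 = 0.7143

0.7143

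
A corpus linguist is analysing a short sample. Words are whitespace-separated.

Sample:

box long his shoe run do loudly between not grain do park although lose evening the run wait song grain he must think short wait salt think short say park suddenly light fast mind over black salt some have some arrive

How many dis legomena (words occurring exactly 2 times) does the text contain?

9

Frequencies: run:2, do:2, grain:2, park:2, wait:2, think:2, short:2, salt:2, some:2, box:1, long:1, his:1, shoe:1, loudly:1, between:1, not:1, although:1, lose:1, evening:1, the:1, … (12 more, each freq 1)
Words with frequency 2: do, grain, park, run, salt, short, some, think, wait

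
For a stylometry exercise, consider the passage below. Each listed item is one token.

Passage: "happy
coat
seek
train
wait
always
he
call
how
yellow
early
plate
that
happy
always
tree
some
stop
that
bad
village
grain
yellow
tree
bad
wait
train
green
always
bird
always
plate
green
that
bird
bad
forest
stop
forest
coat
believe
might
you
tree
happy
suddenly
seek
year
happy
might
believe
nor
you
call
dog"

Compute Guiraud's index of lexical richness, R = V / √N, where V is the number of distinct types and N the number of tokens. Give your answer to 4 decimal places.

3.9104

N = 55, V = 29.
√N = 7.416198
R = 29 / 7.416198 = 3.9104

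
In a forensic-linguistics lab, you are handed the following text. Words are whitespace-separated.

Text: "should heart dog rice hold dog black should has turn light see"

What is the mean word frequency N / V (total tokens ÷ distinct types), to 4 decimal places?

N = 12 tokens, V = 10 types.
Mean frequency = N / V = 12 / 10 = 1.2000

1.2000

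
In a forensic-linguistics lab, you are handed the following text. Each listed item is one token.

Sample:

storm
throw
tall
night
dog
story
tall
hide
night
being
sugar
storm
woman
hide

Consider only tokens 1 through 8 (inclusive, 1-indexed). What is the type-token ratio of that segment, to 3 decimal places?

0.875

Segment tokens 1–8: storm, throw, tall, night, dog, story, tall, hide
Segment N = 8, segment V = 7.
TTR = 7 / 8 = 0.875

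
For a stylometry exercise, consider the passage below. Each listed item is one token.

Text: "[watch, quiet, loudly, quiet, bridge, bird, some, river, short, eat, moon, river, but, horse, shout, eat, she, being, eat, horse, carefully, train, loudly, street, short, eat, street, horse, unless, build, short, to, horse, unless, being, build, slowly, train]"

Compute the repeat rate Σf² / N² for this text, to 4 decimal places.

Frequencies: eat:4, horse:4, short:3, quiet:2, loudly:2, river:2, being:2, train:2, street:2, unless:2, build:2, watch:1, bridge:1, bird:1, some:1, moon:1, but:1, shout:1, she:1, carefully:1, … (2 more, each freq 1)
Σf² = 84; N² = 1444
Repeat rate = 84 / 1444 = 0.0582

0.0582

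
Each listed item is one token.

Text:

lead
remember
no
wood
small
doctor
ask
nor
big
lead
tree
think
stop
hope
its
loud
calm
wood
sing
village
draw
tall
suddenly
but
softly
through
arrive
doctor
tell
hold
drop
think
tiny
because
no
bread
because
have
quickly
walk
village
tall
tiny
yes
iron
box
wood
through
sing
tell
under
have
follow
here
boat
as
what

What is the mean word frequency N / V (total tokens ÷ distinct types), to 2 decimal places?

N = 57 tokens, V = 43 types.
Mean frequency = N / V = 57 / 43 = 1.33

1.33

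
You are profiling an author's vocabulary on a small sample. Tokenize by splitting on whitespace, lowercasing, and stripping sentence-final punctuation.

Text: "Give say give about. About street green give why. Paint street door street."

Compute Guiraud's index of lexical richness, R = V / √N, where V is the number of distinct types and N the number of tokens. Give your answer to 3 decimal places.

2.219

N = 13, V = 8.
√N = 3.605551
R = 8 / 3.605551 = 2.219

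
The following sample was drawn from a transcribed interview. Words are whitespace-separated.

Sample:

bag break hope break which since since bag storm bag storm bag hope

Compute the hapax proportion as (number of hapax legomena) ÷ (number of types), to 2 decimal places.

Frequencies: bag:4, break:2, hope:2, since:2, storm:2, which:1
Hapax count = 1; type count = 6.
Ratio = 1 / 6 = 0.17

0.17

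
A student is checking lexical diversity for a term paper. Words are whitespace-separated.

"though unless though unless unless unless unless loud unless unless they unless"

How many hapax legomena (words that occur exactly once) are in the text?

Frequencies: unless:8, though:2, loud:1, they:1
Hapax (freq=1): loud, they

2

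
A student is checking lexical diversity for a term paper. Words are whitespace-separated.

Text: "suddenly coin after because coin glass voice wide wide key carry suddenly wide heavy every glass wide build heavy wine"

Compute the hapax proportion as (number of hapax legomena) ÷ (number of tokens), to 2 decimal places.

0.40

Frequencies: wide:4, suddenly:2, coin:2, glass:2, heavy:2, after:1, because:1, voice:1, key:1, carry:1, every:1, build:1, wine:1
Hapax count = 8; token count = 20.
Ratio = 8 / 20 = 0.40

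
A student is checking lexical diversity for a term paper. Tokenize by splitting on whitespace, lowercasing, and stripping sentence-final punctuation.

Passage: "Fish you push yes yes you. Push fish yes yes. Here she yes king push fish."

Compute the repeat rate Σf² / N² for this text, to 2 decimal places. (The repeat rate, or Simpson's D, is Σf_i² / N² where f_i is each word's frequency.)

Frequencies: yes:5, fish:3, push:3, you:2, here:1, she:1, king:1
Σf² = 50; N² = 256
Repeat rate = 50 / 256 = 0.20

0.20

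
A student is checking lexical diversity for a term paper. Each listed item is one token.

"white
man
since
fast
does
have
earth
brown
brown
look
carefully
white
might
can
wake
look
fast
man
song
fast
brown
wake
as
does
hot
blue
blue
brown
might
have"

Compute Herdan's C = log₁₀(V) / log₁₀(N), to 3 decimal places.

N = 30, V = 17.
log₁₀(V) = 1.230449, log₁₀(N) = 1.477121
C = 1.230449 / 1.477121 = 0.833

0.833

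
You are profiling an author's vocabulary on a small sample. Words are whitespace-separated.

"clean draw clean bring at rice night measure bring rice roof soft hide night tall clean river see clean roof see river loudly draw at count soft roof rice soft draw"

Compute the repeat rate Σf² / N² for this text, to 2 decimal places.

Frequencies: clean:4, draw:3, rice:3, roof:3, soft:3, bring:2, at:2, night:2, river:2, see:2, measure:1, hide:1, tall:1, loudly:1, count:1
Σf² = 77; N² = 961
Repeat rate = 77 / 961 = 0.08

0.08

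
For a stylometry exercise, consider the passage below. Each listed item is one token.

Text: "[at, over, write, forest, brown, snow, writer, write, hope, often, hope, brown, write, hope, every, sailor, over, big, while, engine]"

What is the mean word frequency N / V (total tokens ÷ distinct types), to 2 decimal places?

N = 20 tokens, V = 14 types.
Mean frequency = N / V = 20 / 14 = 1.43

1.43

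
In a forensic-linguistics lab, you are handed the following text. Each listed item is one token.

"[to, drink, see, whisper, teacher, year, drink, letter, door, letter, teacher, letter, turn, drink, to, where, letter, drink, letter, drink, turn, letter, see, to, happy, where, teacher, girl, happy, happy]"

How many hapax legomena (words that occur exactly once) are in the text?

Frequencies: letter:6, drink:5, to:3, teacher:3, happy:3, see:2, turn:2, where:2, whisper:1, year:1, door:1, girl:1
Hapax (freq=1): door, girl, whisper, year

4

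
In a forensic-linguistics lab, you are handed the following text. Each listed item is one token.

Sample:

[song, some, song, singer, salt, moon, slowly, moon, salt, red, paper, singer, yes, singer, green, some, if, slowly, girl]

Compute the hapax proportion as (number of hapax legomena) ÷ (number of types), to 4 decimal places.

Frequencies: singer:3, song:2, some:2, salt:2, moon:2, slowly:2, red:1, paper:1, yes:1, green:1, if:1, girl:1
Hapax count = 6; type count = 12.
Ratio = 6 / 12 = 0.5000

0.5000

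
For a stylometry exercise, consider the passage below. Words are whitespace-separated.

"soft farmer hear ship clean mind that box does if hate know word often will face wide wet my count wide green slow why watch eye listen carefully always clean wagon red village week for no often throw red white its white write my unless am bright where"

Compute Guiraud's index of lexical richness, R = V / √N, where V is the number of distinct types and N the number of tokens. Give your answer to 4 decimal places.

6.0622

N = 48, V = 42.
√N = 6.928203
R = 42 / 6.928203 = 6.0622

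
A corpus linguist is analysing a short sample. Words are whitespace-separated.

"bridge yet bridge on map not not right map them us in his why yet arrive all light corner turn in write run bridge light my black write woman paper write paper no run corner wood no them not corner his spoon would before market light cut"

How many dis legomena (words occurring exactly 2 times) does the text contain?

8

Frequencies: bridge:3, not:3, light:3, corner:3, write:3, yet:2, map:2, them:2, in:2, his:2, run:2, paper:2, no:2, on:1, right:1, us:1, why:1, arrive:1, all:1, turn:1, … (9 more, each freq 1)
Words with frequency 2: his, in, map, no, paper, run, them, yet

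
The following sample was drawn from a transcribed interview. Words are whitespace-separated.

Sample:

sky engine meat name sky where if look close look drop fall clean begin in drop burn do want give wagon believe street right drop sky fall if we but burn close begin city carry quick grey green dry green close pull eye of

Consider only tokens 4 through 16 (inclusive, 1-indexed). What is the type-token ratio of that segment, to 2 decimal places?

0.85

Segment tokens 4–16: name, sky, where, if, look, close, look, drop, fall, clean, begin, in, drop
Segment N = 13, segment V = 11.
TTR = 11 / 13 = 0.85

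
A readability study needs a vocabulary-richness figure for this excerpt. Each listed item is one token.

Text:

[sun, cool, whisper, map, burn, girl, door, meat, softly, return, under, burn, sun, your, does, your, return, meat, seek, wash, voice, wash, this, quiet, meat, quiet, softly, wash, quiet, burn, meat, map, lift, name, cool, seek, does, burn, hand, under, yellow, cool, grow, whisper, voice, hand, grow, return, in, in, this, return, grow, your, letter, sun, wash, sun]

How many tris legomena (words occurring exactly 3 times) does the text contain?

4

Frequencies: sun:4, burn:4, meat:4, return:4, wash:4, cool:3, your:3, quiet:3, grow:3, whisper:2, map:2, softly:2, under:2, does:2, seek:2, voice:2, this:2, hand:2, in:2, girl:1, … (5 more, each freq 1)
Words with frequency 3: cool, grow, quiet, your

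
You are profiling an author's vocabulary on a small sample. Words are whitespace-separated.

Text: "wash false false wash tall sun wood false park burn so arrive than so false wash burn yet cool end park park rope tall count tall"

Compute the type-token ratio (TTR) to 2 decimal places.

0.58

N = 26 tokens, V = 15 types.
TTR = V / N = 15 / 26 = 0.58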